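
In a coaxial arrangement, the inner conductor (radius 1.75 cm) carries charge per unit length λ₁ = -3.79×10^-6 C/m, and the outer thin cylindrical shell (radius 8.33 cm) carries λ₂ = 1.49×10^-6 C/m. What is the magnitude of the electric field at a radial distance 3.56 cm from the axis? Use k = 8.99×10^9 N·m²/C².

E ≈ 1.91e6 N/C

By cylindrical symmetry E is radial; use a coaxial Gaussian cylinder of radius 3.56 cm and length L (between the conductors, 1.75 cm < r < 8.33 cm).
The shell at 8.33 cm lies outside the Gaussian surface, so λ_enc = λ₁ = -3.79e-6 C/m.
Gauss's law: E·2πrL = λ_enc L/ε₀.
E = 2k|λ_enc|/r = 2(8.99×10^9)(3.79e-6)/(0.0356) = 1.91×10^6 N/C.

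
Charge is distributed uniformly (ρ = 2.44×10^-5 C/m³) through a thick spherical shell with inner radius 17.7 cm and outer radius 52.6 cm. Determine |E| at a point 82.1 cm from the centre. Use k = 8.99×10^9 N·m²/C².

Symmetry ⇒ E = E(r) r̂. Gaussian sphere of radius r = 82.1 cm (r > 52.6 cm, enclosing the whole shell).
Q_enc = ρ·(4π/3)(b³ − a³) = (2.44×10^-5)·(4π/3)·((0.526)³ − (0.177)³) = 1.431e-5 C.
Since E is radial and uniform over the Gaussian sphere, Φ = E·4πr² = Q_enc/ε₀.
E = k|Q_enc|/r² = (8.99×10^9)(1.431×10^-5)/(0.821)² = 1.91×10^5 N/C.

|E| = 1.91×10^5 V/m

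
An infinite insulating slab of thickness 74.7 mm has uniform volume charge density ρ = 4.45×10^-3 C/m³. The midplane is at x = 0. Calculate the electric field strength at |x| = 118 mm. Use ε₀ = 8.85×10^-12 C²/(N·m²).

The point |x| = 118 mm lies outside the slab (half-thickness 0.03735 m). A symmetric pillbox spanning the full slab encloses Q_enc = ρ·d·A.
Flux = 2EA ⇒ E = |ρ|d/(2ε₀), independent of distance outside.
E = (4.45e-3)(0.0747)/(2·8.85×10^-12) = 1.88×10^7 N/C.

E = 1.88e7 N/C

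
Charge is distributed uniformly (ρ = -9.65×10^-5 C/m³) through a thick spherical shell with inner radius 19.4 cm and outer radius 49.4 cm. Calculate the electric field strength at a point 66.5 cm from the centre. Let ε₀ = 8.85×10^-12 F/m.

|E| = 9.31e5 N/C

Take a concentric spherical Gaussian surface of radius r = 66.5 cm (r > 49.4 cm, enclosing the whole shell).
Q_enc = ρ·(4π/3)(b³ − a³) = (-9.65×10^-5)·(4π/3)·((0.494)³ − (0.194)³) = -4.578×10^-5 C.
By Gauss's law, ∮E·dA = E·4πr² = Q_enc/ε₀.
E = |Q_enc|/(4πε₀r²) = (4.578×10^-5)/(4π·8.85×10^-12·(0.665)²) = 9.31e5 N/C.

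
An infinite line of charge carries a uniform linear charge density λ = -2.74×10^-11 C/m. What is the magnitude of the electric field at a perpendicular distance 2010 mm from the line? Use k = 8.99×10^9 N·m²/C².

0.245 N/C

Coaxial Gaussian cylinder, radius r = 2010 mm, length L.
Q_enc = λL, so λ_enc = -2.74×10^-11 C/m.
Gauss's law: E·2πrL = λ_enc L/ε₀.
E = 2k|λ_enc|/r = 2(8.99×10^9)(2.74×10^-11)/(2.01) = 0.245 N/C.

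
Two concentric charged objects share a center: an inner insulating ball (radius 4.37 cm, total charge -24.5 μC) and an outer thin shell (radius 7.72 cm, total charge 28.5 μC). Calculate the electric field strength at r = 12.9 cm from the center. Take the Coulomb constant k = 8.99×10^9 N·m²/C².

E = 2.16×10^6 N/C

Symmetry ⇒ E = E(r) r̂. Gaussian sphere of radius r = 12.9 cm (r > 7.72 cm, enclosing both).
Q_enc = (-24.5 μC) + (28.5 μC) = 4.00e-6 C.
By Gauss's law, ∮E·dA = E·4πr² = Q_enc/ε₀.
E = k|Q_enc|/r² = (8.99×10^9)(4.00×10^-6)/(0.129)² = 2.16×10^6 N/C.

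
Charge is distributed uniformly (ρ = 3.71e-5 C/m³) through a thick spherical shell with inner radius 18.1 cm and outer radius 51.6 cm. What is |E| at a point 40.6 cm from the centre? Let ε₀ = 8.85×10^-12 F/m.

By spherical symmetry E is radial; choose a Gaussian sphere of radius r = 40.6 cm (within the shell material, 18.1 cm < r < 51.6 cm).
Only the shell between 18.1 cm and r is enclosed: Q_enc = ρ·(4π/3)(r³ − a³) = (3.71e-5)·(4π/3)·((0.406)³ − (0.181)³) = 9.479×10^-6 C.
By Gauss's law, ∮E·dA = E·4πr² = Q_enc/ε₀.
E = |Q_enc|/(4πε₀r²) = (9.479×10^-6)/(4π·8.85×10^-12·(0.406)²) = 5.17×10^5 N/C.

5.17×10^5 V/m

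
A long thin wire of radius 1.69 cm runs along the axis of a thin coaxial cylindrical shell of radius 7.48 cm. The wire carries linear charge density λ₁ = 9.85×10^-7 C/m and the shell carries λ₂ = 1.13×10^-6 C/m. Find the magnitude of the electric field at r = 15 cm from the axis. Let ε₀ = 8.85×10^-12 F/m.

E ≈ 2.54×10^5 N/C

Choose a coaxial cylinder of radius r = 15 cm (arbitrary length L) as the Gaussian surface (r > 7.48 cm, enclosing both).
λ_enc = λ₁ + λ₂ = (9.85×10^-7) + (1.13×10^-6) = 2.115×10^-6 C/m.
Gauss's law: E·2πrL = λ_enc L/ε₀.
E = |λ_enc|/(2πε₀r) = (2.115×10^-6)/(2π·8.85×10^-12·0.15) = 2.54e5 N/C.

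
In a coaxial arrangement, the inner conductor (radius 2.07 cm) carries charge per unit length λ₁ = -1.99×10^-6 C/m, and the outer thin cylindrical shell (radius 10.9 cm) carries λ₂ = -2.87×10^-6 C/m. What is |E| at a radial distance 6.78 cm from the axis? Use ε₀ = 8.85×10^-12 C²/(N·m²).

E ≈ 5.28×10^5 N/C

Choose a coaxial cylinder of radius r = 6.78 cm (arbitrary length L) as the Gaussian surface (between the conductors, 2.07 cm < r < 10.9 cm).
Only the inner wire is enclosed; the outer shell contributes nothing inside itself. λ_enc = λ₁ = -1.99×10^-6 C/m.
Applying ∮E·dA = Q_enc/ε₀ with the end caps contributing no flux:
E = |λ_enc|/(2πε₀r) = (1.99×10^-6)/(2π·8.85×10^-12·0.0678) = 5.28e5 N/C.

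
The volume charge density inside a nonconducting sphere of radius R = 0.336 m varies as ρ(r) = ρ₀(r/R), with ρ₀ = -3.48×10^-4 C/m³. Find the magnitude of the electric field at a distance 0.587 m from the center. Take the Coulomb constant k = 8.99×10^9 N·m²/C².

1.08×10^6 N/C

Symmetry ⇒ E = E(r) r̂. Gaussian sphere of radius r = 0.587 m (r > R, all charge enclosed).
Q_enc = 4π ∫₀^R ρ₀(r'/R)^1 r'² dr' = 4πρ₀R³/4 = -4.147e-5 C.
Since E is radial and uniform over the Gaussian sphere, Φ = E·4πr² = Q_enc/ε₀.
E = k|Q_enc|/r² = (8.99×10^9)(4.147e-5)/(0.587)² = 1.08e6 N/C.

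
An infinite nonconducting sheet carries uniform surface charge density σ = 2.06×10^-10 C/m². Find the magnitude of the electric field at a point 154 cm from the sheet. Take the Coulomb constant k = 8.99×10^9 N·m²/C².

Choose a cylindrical pillbox piercing the sheet, end faces (area A) parallel to it.
Only the two end caps contribute flux: Φ = 2EA. With Q_enc = σA, Gauss's law gives E = |σ|/(2ε₀).
E = 2πk|σ| = 2π(8.99×10^9)(2.06×10^-10) = 11.6 N/C.

|E| ≈ 11.6 N/C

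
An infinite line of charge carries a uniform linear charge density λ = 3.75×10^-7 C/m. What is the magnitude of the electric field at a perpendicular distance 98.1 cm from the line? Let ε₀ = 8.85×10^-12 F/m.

|E| ≈ 6.87e3 N/C

Choose a coaxial cylinder of radius r = 98.1 cm (arbitrary length L) as the Gaussian surface.
Q_enc = λL, so λ_enc = 3.75e-7 C/m.
Since E is radial and uniform over the curved surface, Φ = E·2πrL = Q_enc/ε₀ = λ_enc L/ε₀.
E = |λ_enc|/(2πε₀r) = (3.75e-7)/(2π·8.85×10^-12·0.981) = 6.87×10^3 N/C.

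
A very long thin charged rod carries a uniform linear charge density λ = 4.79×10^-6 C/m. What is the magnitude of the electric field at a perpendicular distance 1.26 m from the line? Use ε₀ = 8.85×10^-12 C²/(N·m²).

Choose a coaxial cylinder of radius r = 1.26 m (arbitrary length L) as the Gaussian surface.
Q_enc = λL, so λ_enc = 4.79e-6 C/m.
By Gauss's law (flux through the curved wall only), E·2πrL = λ_enc L/ε₀.
E = |λ_enc|/(2πε₀r) = (4.79×10^-6)/(2π·8.85×10^-12·1.26) = 6.84e4 N/C.

E = 6.84e4 N/C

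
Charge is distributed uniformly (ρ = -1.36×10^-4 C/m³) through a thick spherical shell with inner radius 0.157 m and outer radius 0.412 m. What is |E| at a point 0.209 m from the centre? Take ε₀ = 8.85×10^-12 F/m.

By spherical symmetry E is radial; choose a Gaussian sphere of radius r = 0.209 m (within the shell material, 0.157 m < r < 0.412 m).
Only the shell between 0.157 m and r is enclosed: Q_enc = ρ·(4π/3)(r³ − a³) = (-1.36e-4)·(4π/3)·((0.209)³ − (0.157)³) = -2.996e-6 C.
Gauss's law: E·4πr² = Q_enc/ε₀.
E = |Q_enc|/(4πε₀r²) = (2.996e-6)/(4π·8.85×10^-12·(0.209)²) = 6.17e5 N/C.

E ≈ 6.17×10^5 N/C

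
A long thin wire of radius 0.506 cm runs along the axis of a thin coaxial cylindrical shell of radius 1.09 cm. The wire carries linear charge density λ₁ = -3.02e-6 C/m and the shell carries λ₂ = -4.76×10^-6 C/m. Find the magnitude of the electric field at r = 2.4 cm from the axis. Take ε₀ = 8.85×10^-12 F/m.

E = 5.83×10^6 N/C

Take a coaxial cylindrical Gaussian surface of radius r = 2.4 cm and length L (r > 1.09 cm, enclosing both).
λ_enc = λ₁ + λ₂ = (-3.02×10^-6) + (-4.76×10^-6) = -7.78e-6 C/m.
Since E is radial and uniform over the curved surface, Φ = E·2πrL = Q_enc/ε₀ = λ_enc L/ε₀.
E = |λ_enc|/(2πε₀r) = (7.78×10^-6)/(2π·8.85×10^-12·0.024) = 5.83×10^6 N/C.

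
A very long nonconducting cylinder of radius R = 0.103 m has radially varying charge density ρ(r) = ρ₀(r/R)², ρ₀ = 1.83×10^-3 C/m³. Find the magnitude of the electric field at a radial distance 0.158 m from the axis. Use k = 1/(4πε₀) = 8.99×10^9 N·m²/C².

|E| = 3.47×10^6 V/m

Choose a coaxial cylinder of radius r = 0.158 m (arbitrary length L) as the Gaussian surface (r > R, full charge per length enclosed).
λ_enc = 2π ∫₀^R ρ₀(r'/R)^2 r' dr' = 2πρ₀R²/4 = 3.05e-5 C/m.
Since E is radial and uniform over the curved surface, Φ = E·2πrL = Q_enc/ε₀ = λ_enc L/ε₀.
E = 2k|λ_enc|/r = 2(8.99×10^9)(3.05×10^-5)/(0.158) = 3.47×10^6 N/C.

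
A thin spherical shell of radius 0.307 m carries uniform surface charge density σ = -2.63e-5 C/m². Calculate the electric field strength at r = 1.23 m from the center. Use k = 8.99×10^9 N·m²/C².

Use a concentric Gaussian sphere at r = 1.23 m (r > 0.307 m).
The entire shell is enclosed: Q_enc = σ·4πR² = (-2.63×10^-5)·4π·(0.307)² = -3.115×10^-5 C.
By Gauss's law, ∮E·dA = E·4πr² = Q_enc/ε₀.
E = k|Q_enc|/r² = (8.99×10^9)(3.115×10^-5)/(1.23)² = 1.85×10^5 N/C.

|E| ≈ 1.85×10^5 V/m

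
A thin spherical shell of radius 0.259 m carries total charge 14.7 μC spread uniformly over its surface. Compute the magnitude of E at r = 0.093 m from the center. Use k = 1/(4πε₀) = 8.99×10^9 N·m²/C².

E = 0

Use a concentric Gaussian sphere at r = 0.093 m (inside the shell, r < 0.259 m).
No charge lies within this surface, so Q_enc = 0 and Gauss's law gives E·4πr² = 0 ⇒ E = 0.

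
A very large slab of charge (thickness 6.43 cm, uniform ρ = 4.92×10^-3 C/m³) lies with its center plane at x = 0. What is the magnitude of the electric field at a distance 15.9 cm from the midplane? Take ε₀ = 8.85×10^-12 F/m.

|E| ≈ 1.79×10^7 V/m

The point |x| = 15.9 cm lies outside the slab (half-thickness 0.03215 m). A symmetric pillbox spanning the full slab encloses Q_enc = ρ·d·A.
Flux = 2EA ⇒ E = |ρ|d/(2ε₀), independent of distance outside.
E = (4.92×10^-3)(0.0643)/(2·8.85×10^-12) = 1.79e7 N/C.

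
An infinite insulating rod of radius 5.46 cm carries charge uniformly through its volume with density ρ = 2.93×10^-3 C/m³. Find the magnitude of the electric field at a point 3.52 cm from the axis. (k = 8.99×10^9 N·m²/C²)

Choose a coaxial cylinder of radius r = 3.52 cm (arbitrary length L) as the Gaussian surface (r < R).
Charge inside radius r per length L is ρ·πr²·L, so λ_enc = ρπr² = 1.141×10^-5 C/m.
Applying ∮E·dA = Q_enc/ε₀ with the end caps contributing no flux:
E = 2k|λ_enc|/r = 2(8.99×10^9)(1.141×10^-5)/(0.0352) = 5.83e6 N/C.

|E| ≈ 5.83e6 N/C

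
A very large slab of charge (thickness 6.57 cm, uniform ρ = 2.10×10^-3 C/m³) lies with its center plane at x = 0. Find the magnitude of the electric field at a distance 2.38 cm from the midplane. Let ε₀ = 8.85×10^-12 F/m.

E ≈ 5.65e6 N/C

By symmetry E is perpendicular to the slab. A Gaussian pillbox from −2.38 cm to +2.38 cm (face area A) lies entirely within the slab.
Q_enc = ρ·(2x)·A and flux = 2EA, so 2EA = 2ρxA/ε₀ ⇒ E = |ρ|x/ε₀.
E = (2.10e-3)(0.0238)/(8.85×10^-12) = 5.65×10^6 N/C.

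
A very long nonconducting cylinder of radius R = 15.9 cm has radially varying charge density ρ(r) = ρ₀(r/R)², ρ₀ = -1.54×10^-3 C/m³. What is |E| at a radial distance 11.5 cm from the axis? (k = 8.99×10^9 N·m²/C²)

By cylindrical symmetry E is radial; use a coaxial Gaussian cylinder of radius 11.5 cm and length L (r < R).
Integrating ρ over the cross-section to radius r: λ_enc = (2πρ₀/R²) ∫₀^r r'^3 dr' = 2πρ₀ r^4/(4·R²) = -1.674×10^-5 C/m.
Since E is radial and uniform over the curved surface, Φ = E·2πrL = Q_enc/ε₀ = λ_enc L/ε₀.
E = 2k|λ_enc|/r = 2(8.99×10^9)(1.674×10^-5)/(0.115) = 2.62e6 N/C.

|E| = 2.62×10^6 V/m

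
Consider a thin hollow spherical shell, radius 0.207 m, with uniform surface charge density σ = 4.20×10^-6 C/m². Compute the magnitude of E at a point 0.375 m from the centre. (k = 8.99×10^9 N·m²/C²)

Take a concentric spherical Gaussian surface of radius r = 0.375 m (r > 0.207 m).
The entire shell is enclosed: Q_enc = σ·4πR² = (4.20×10^-6)·4π·(0.207)² = 2.262×10^-6 C.
By Gauss's law, ∮E·dA = E·4πr² = Q_enc/ε₀.
E = k|Q_enc|/r² = (8.99×10^9)(2.262×10^-6)/(0.375)² = 1.45e5 N/C.

E = 1.45e5 N/C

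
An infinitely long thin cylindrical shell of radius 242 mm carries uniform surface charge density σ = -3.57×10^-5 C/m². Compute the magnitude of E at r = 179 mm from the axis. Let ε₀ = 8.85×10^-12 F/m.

E = 0

Take a coaxial cylindrical Gaussian surface of radius r = 179 mm and length L (r < 242 mm, inside the shell).
All the surface charge lies outside this cylinder: Q_enc = 0, hence E = 0.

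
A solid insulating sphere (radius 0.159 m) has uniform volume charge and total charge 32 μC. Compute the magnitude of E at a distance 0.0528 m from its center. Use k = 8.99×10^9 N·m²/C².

Use a concentric Gaussian sphere at r = 0.0528 m (r < R).
Only the charge within r is enclosed: Q_enc = Q·(r/R)³ = (32 μC)·(0.0528 m/0.159 m)³ = 1.172×10^-6 C.
Since E is radial and uniform over the Gaussian sphere, Φ = E·4πr² = Q_enc/ε₀.
E = k|Q_enc|/r² = (8.99×10^9)(1.172×10^-6)/(0.0528)² = 3.78e6 N/C.

|E| ≈ 3.78×10^6 N/C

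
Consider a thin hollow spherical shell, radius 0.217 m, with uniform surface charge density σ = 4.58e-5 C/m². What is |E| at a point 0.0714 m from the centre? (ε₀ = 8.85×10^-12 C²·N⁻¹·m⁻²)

E = 0

Symmetry ⇒ E = E(r) r̂. Gaussian sphere of radius r = 0.0714 m (inside the shell, r < 0.217 m).
No charge lies within this surface, so Q_enc = 0 and Gauss's law gives E·4πr² = 0 ⇒ E = 0.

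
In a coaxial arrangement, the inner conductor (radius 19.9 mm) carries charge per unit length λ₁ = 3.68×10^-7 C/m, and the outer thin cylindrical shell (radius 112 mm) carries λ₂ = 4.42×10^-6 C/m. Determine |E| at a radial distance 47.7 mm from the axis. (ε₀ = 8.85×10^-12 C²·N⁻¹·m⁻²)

By cylindrical symmetry E is radial; use a coaxial Gaussian cylinder of radius 47.7 mm and length L (between the conductors, 19.9 mm < r < 112 mm).
The shell at 112 mm lies outside the Gaussian surface, so λ_enc = λ₁ = 3.68×10^-7 C/m.
Since E is radial and uniform over the curved surface, Φ = E·2πrL = Q_enc/ε₀ = λ_enc L/ε₀.
E = |λ_enc|/(2πε₀r) = (3.68e-7)/(2π·8.85×10^-12·0.0477) = 1.39×10^5 N/C.

1.39e5 V/m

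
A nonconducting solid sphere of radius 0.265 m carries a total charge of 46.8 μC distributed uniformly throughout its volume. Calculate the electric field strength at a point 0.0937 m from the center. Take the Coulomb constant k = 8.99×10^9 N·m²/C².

E = 2.12×10^6 N/C

By spherical symmetry E is radial; choose a Gaussian sphere of radius r = 0.0937 m (r < R).
Only the charge within r is enclosed: Q_enc = Q·(r/R)³ = (46.8 μC)·(0.0937 m/0.265 m)³ = 2.069×10^-6 C.
By Gauss's law, ∮E·dA = E·4πr² = Q_enc/ε₀.
E = k|Q_enc|/r² = (8.99×10^9)(2.069×10^-6)/(0.0937)² = 2.12×10^6 N/C.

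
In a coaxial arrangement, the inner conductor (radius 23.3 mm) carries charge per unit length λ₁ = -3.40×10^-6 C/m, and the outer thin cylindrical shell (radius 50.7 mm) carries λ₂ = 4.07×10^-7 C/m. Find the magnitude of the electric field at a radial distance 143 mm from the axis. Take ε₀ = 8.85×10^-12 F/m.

E ≈ 3.76e5 N/C

Coaxial Gaussian cylinder, radius r = 143 mm, length L (r > 50.7 mm, enclosing both).
λ_enc = λ₁ + λ₂ = (-3.40×10^-6) + (4.07×10^-7) = -2.993e-6 C/m.
Gauss's law: E·2πrL = λ_enc L/ε₀.
E = |λ_enc|/(2πε₀r) = (2.993×10^-6)/(2π·8.85×10^-12·0.143) = 3.76×10^5 N/C.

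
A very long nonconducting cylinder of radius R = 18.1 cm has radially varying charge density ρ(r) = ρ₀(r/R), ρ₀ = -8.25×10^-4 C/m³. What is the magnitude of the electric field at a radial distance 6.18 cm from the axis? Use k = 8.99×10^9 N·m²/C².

Coaxial Gaussian cylinder, radius r = 6.18 cm, length L (r < R).
Integrating ρ over the cross-section to radius r: λ_enc = (2πρ₀/R) ∫₀^r r'^2 dr' = 2πρ₀ r^3/(3·R) = -2.253e-6 C/m.
By Gauss's law (flux through the curved wall only), E·2πrL = λ_enc L/ε₀.
E = 2k|λ_enc|/r = 2(8.99×10^9)(2.253e-6)/(0.0618) = 6.56×10^5 N/C.

6.56e5 N/C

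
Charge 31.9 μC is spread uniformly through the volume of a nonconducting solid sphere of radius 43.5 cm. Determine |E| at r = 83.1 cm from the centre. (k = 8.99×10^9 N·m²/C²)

E = 4.15×10^5 N/C

Use a concentric Gaussian sphere at r = 83.1 cm (r > R, so the entire charge is enclosed).
Q_enc = 31.9 μC = 3.19e-5 C.
Gauss's law: E·4πr² = Q_enc/ε₀.
E = k|Q_enc|/r² = (8.99×10^9)(3.19×10^-5)/(0.831)² = 4.15×10^5 N/C.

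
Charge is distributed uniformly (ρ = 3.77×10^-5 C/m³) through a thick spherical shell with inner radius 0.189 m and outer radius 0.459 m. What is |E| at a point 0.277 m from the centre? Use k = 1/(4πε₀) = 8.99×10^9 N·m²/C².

Take a concentric spherical Gaussian surface of radius r = 0.277 m (within the shell material, 0.189 m < r < 0.459 m).
Only the shell between 0.189 m and r is enclosed: Q_enc = ρ·(4π/3)(r³ − a³) = (3.77×10^-5)·(4π/3)·((0.277)³ − (0.189)³) = 2.29×10^-6 C.
Applying ∮E·dA = Q_enc/ε₀ with Φ = E(4πr²):
E = k|Q_enc|/r² = (8.99×10^9)(2.29e-6)/(0.277)² = 2.68×10^5 N/C.

2.68×10^5 N/C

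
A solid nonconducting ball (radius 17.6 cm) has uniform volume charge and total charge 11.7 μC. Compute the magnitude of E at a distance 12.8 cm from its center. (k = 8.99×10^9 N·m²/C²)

By spherical symmetry E is radial; choose a Gaussian sphere of radius r = 12.8 cm (r < R).
Only the charge within r is enclosed: Q_enc = Q·(r/R)³ = (11.7 μC)·(12.8 cm/17.6 cm)³ = 4.501×10^-6 C.
By Gauss's law, ∮E·dA = E·4πr² = Q_enc/ε₀.
E = k|Q_enc|/r² = (8.99×10^9)(4.501×10^-6)/(0.128)² = 2.47e6 N/C.

2.47e6 N/C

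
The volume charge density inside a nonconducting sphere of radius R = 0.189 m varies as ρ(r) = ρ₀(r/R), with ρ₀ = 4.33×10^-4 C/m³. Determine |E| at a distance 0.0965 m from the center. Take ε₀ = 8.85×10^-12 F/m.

Use a concentric Gaussian sphere at r = 0.0965 m (r < R).
Integrate the density: Q_enc = 4π ∫₀^r ρ₀(r'/R)^1 r'² dr' = 4πρ₀ r^4/(4·R) = 6.241×10^-7 C.
By Gauss's law, ∮E·dA = E·4πr² = Q_enc/ε₀.
E = |Q_enc|/(4πε₀r²) = (6.241×10^-7)/(4π·8.85×10^-12·(0.0965)²) = 6.03e5 N/C.

6.03e5 V/m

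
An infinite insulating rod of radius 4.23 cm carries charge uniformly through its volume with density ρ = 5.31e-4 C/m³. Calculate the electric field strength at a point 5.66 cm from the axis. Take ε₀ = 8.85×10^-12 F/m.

E = 9.48e5 N/C

Choose a coaxial cylinder of radius r = 5.66 cm (arbitrary length L) as the Gaussian surface (r > 4.23 cm, full cross-section enclosed).
λ_enc = ρ·πR² = (5.31e-4)π(0.0423)² = 2.985×10^-6 C/m.
Since E is radial and uniform over the curved surface, Φ = E·2πrL = Q_enc/ε₀ = λ_enc L/ε₀.
E = |λ_enc|/(2πε₀r) = (2.985e-6)/(2π·8.85×10^-12·0.0566) = 9.48×10^5 N/C.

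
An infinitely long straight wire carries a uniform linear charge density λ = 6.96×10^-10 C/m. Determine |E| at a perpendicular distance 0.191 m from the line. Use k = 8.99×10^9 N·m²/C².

Choose a coaxial cylinder of radius r = 0.191 m (arbitrary length L) as the Gaussian surface.
Q_enc = λL, so λ_enc = 6.96×10^-10 C/m.
Applying ∮E·dA = Q_enc/ε₀ with the end caps contributing no flux:
E = 2k|λ_enc|/r = 2(8.99×10^9)(6.96×10^-10)/(0.191) = 65.5 N/C.

E = 65.5 V/m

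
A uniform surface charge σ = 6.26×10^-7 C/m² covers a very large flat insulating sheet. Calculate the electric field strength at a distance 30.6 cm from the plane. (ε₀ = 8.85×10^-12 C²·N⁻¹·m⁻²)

By planar symmetry E is perpendicular to the sheet and uniform; use a Gaussian pillbox with flat faces of area A on each side of the sheet.
Flux Φ = 2EA and Q_enc = σA, so 2EA = σA/ε₀ ⇒ E = |σ|/(2ε₀), independent of distance.
E = |σ|/(2ε₀) = (6.26×10^-7)/(2·8.85×10^-12) = 3.54×10^4 N/C.

3.54×10^4 N/C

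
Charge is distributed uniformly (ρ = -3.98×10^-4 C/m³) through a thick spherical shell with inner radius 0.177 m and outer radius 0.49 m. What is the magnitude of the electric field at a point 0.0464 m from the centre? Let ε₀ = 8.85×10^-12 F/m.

E = 0 (no enclosed charge)

Symmetry ⇒ E = E(r) r̂. Gaussian sphere of radius r = 0.0464 m (r < 0.177 m, inside the empty cavity).
No charge is enclosed, so by Gauss's law E·4πr² = 0 ⇒ E = 0.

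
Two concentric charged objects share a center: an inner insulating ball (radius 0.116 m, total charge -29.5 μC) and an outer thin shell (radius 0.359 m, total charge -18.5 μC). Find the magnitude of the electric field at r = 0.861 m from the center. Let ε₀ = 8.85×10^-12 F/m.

|E| = 5.82×10^5 V/m

Use a concentric Gaussian sphere at r = 0.861 m (r > 0.359 m, enclosing both).
Q_enc = (-29.5 μC) + (-18.5 μC) = -4.80×10^-5 C.
By Gauss's law, ∮E·dA = E·4πr² = Q_enc/ε₀.
E = |Q_enc|/(4πε₀r²) = (4.80×10^-5)/(4π·8.85×10^-12·(0.861)²) = 5.82e5 N/C.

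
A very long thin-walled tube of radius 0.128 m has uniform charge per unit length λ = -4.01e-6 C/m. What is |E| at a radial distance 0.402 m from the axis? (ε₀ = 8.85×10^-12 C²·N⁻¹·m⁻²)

Choose a coaxial cylinder of radius r = 0.402 m (arbitrary length L) as the Gaussian surface (r > 0.128 m).
The full line charge is enclosed: λ_enc = -4.01×10^-6 C/m.
Applying ∮E·dA = Q_enc/ε₀ with the end caps contributing no flux:
E = |λ_enc|/(2πε₀r) = (4.01×10^-6)/(2π·8.85×10^-12·0.402) = 1.79e5 N/C.

E = 1.79×10^5 V/m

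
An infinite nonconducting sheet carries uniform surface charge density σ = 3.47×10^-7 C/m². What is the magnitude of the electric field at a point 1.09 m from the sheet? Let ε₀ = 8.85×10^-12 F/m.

|E| = 1.96×10^4 N/C

By planar symmetry E is perpendicular to the sheet and uniform; use a Gaussian pillbox with flat faces of area A on each side of the sheet.
Only the two end caps contribute flux: Φ = 2EA. With Q_enc = σA, Gauss's law gives E = |σ|/(2ε₀).
E = |σ|/(2ε₀) = (3.47e-7)/(2·8.85×10^-12) = 1.96×10^4 N/C.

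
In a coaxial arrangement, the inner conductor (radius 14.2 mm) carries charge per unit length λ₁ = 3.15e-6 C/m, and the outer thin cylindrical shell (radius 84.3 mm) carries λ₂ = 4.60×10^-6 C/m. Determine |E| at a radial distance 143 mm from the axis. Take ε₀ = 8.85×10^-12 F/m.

Coaxial Gaussian cylinder, radius r = 143 mm, length L (r > 84.3 mm, enclosing both).
λ_enc = λ₁ + λ₂ = (3.15e-6) + (4.60×10^-6) = 7.75×10^-6 C/m.
Applying ∮E·dA = Q_enc/ε₀ with the end caps contributing no flux:
E = |λ_enc|/(2πε₀r) = (7.75×10^-6)/(2π·8.85×10^-12·0.143) = 9.75e5 N/C.

E = 9.75e5 N/C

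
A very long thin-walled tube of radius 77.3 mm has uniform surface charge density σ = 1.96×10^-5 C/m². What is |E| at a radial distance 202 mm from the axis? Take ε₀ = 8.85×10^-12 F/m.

Take a coaxial cylindrical Gaussian surface of radius r = 202 mm and length L (r > 77.3 mm).
The whole shell is enclosed: λ_enc = σ·2πR = (1.96×10^-5)·2π·(0.0773) = 9.52×10^-6 C/m.
By Gauss's law (flux through the curved wall only), E·2πrL = λ_enc L/ε₀.
E = |λ_enc|/(2πε₀r) = (9.52e-6)/(2π·8.85×10^-12·0.202) = 8.48×10^5 N/C.

8.48e5 N/C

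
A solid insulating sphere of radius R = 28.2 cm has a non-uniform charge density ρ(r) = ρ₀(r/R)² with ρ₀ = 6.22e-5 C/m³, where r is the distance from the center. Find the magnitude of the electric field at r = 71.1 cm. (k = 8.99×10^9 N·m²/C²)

E = 6.23×10^4 N/C

By spherical symmetry E is radial; choose a Gaussian sphere of radius r = 71.1 cm (r > R, all charge enclosed).
Q_enc = 4π ∫₀^R ρ₀(r'/R)^2 r'² dr' = 4πρ₀R³/5 = 3.506×10^-6 C.
Gauss's law: E·4πr² = Q_enc/ε₀.
E = k|Q_enc|/r² = (8.99×10^9)(3.506×10^-6)/(0.711)² = 6.23e4 N/C.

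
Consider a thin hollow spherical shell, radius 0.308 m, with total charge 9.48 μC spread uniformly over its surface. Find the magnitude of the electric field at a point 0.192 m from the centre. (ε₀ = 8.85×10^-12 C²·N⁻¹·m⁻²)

Symmetry ⇒ E = E(r) r̂. Gaussian sphere of radius r = 0.192 m (inside the shell, r < 0.308 m).
No charge lies within this surface, so Q_enc = 0 and Gauss's law gives E·4πr² = 0 ⇒ E = 0.

E = 0 (no enclosed charge)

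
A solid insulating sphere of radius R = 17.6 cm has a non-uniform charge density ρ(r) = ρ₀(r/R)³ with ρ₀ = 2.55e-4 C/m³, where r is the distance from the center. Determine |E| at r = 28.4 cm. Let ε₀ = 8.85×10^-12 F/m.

3.25×10^5 N/C

Use a concentric Gaussian sphere at r = 28.4 cm (r > R, all charge enclosed).
Q_enc = 4π ∫₀^R ρ₀(r'/R)^3 r'² dr' = 4πρ₀R³/6 = 2.912×10^-6 C.
Applying ∮E·dA = Q_enc/ε₀ with Φ = E(4πr²):
E = |Q_enc|/(4πε₀r²) = (2.912×10^-6)/(4π·8.85×10^-12·(0.284)²) = 3.25×10^5 N/C.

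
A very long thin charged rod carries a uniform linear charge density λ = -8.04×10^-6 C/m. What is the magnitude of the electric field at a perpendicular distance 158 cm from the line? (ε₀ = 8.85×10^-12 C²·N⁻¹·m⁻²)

By cylindrical symmetry E is radial; use a coaxial Gaussian cylinder of radius 158 cm and length L.
Q_enc = λL, so λ_enc = -8.04×10^-6 C/m.
By Gauss's law (flux through the curved wall only), E·2πrL = λ_enc L/ε₀.
E = |λ_enc|/(2πε₀r) = (8.04e-6)/(2π·8.85×10^-12·1.58) = 9.15×10^4 N/C.

E ≈ 9.15e4 N/C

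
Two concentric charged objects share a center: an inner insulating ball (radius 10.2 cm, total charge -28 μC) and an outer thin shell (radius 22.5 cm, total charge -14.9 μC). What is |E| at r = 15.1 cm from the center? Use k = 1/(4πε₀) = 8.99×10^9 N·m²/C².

E = 1.10e7 V/m

Use a concentric Gaussian sphere at r = 15.1 cm (between the bodies, 10.2 cm < r < 22.5 cm).
Only the inner charge is enclosed; the outer shell contributes nothing inside itself. Q_enc = -28 μC = -2.80e-5 C.
Since E is radial and uniform over the Gaussian sphere, Φ = E·4πr² = Q_enc/ε₀.
E = k|Q_enc|/r² = (8.99×10^9)(2.80e-5)/(0.151)² = 1.10e7 N/C.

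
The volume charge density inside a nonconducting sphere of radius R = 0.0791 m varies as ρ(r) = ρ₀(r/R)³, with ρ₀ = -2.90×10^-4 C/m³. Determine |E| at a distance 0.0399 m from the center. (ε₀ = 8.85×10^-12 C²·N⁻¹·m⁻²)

By spherical symmetry E is radial; choose a Gaussian sphere of radius r = 0.0399 m (r < R).
Q_enc = ∫₀^r ρ(r')·4πr'² dr' = (4πρ₀/R³) ∫₀^r r'^5 dr' = 4πρ₀ r^6/(6·R³) = -4.952×10^-9 C.
By Gauss's law, ∮E·dA = E·4πr² = Q_enc/ε₀.
E = |Q_enc|/(4πε₀r²) = (4.952e-9)/(4π·8.85×10^-12·(0.0399)²) = 2.80e4 N/C.

|E| = 2.80×10^4 N/C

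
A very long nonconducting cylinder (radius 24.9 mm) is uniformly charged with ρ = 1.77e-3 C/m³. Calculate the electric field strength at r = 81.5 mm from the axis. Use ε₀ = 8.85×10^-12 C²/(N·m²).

E ≈ 7.61×10^5 V/m

Choose a coaxial cylinder of radius r = 81.5 mm (arbitrary length L) as the Gaussian surface (r > 24.9 mm, full cross-section enclosed).
λ_enc = ρ·πR² = (1.77×10^-3)π(0.0249)² = 3.448×10^-6 C/m.
Since E is radial and uniform over the curved surface, Φ = E·2πrL = Q_enc/ε₀ = λ_enc L/ε₀.
E = |λ_enc|/(2πε₀r) = (3.448×10^-6)/(2π·8.85×10^-12·0.0815) = 7.61×10^5 N/C.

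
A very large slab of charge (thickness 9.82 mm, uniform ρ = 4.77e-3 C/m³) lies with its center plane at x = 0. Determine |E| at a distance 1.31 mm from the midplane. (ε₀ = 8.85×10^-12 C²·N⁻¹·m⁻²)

E = 7.06e5 V/m

By symmetry E is perpendicular to the slab. A Gaussian pillbox from −1.31 mm to +1.31 mm (face area A) lies entirely within the slab.
Q_enc = ρ·(2x)·A and flux = 2EA, so 2EA = 2ρxA/ε₀ ⇒ E = |ρ|x/ε₀.
E = (4.77×10^-3)(0.00131)/(8.85×10^-12) = 7.06×10^5 N/C.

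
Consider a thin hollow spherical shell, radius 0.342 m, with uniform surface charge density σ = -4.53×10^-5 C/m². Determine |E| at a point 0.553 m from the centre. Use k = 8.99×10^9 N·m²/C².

Symmetry ⇒ E = E(r) r̂. Gaussian sphere of radius r = 0.553 m (r > 0.342 m).
The entire shell is enclosed: Q_enc = σ·4πR² = (-4.53×10^-5)·4π·(0.342)² = -6.658×10^-5 C.
Applying ∮E·dA = Q_enc/ε₀ with Φ = E(4πr²):
E = k|Q_enc|/r² = (8.99×10^9)(6.658×10^-5)/(0.553)² = 1.96e6 N/C.

E ≈ 1.96e6 V/m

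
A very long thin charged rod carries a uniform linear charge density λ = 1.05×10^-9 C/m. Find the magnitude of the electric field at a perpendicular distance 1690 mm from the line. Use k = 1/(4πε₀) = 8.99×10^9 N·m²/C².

|E| ≈ 11.2 N/C

Choose a coaxial cylinder of radius r = 1690 mm (arbitrary length L) as the Gaussian surface.
Q_enc = λL, so λ_enc = 1.05×10^-9 C/m.
Since E is radial and uniform over the curved surface, Φ = E·2πrL = Q_enc/ε₀ = λ_enc L/ε₀.
E = 2k|λ_enc|/r = 2(8.99×10^9)(1.05×10^-9)/(1.69) = 11.2 N/C.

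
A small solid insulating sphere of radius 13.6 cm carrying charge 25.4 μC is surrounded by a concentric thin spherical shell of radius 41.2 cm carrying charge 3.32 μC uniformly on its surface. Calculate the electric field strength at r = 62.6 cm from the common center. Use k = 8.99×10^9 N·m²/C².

By spherical symmetry E is radial; choose a Gaussian sphere of radius r = 62.6 cm (r > 41.2 cm, enclosing both).
Q_enc = (25.4 μC) + (3.32 μC) = 2.872e-5 C.
Applying ∮E·dA = Q_enc/ε₀ with Φ = E(4πr²):
E = k|Q_enc|/r² = (8.99×10^9)(2.872e-5)/(0.626)² = 6.59×10^5 N/C.

|E| = 6.59×10^5 N/C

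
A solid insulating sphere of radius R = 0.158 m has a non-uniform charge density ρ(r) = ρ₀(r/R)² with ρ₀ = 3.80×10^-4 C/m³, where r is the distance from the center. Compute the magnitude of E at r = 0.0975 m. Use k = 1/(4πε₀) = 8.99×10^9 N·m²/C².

Symmetry ⇒ E = E(r) r̂. Gaussian sphere of radius r = 0.0975 m (r < R).
Q_enc = ∫₀^r ρ(r')·4πr'² dr' = (4πρ₀/R²) ∫₀^r r'^4 dr' = 4πρ₀ r^5/(5·R²) = 3.371e-7 C.
Applying ∮E·dA = Q_enc/ε₀ with Φ = E(4πr²):
E = k|Q_enc|/r² = (8.99×10^9)(3.371×10^-7)/(0.0975)² = 3.19×10^5 N/C.

E ≈ 3.19×10^5 N/C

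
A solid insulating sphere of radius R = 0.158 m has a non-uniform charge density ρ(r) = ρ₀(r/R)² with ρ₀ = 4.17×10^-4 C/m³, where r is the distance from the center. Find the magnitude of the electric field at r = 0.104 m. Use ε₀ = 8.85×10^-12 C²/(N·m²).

Use a concentric Gaussian sphere at r = 0.104 m (r < R).
Q_enc = ∫₀^r ρ(r')·4πr'² dr' = (4πρ₀/R²) ∫₀^r r'^4 dr' = 4πρ₀ r^5/(5·R²) = 5.108×10^-7 C.
Since E is radial and uniform over the Gaussian sphere, Φ = E·4πr² = Q_enc/ε₀.
E = |Q_enc|/(4πε₀r²) = (5.108e-7)/(4π·8.85×10^-12·(0.104)²) = 4.25×10^5 N/C.

|E| ≈ 4.25×10^5 V/m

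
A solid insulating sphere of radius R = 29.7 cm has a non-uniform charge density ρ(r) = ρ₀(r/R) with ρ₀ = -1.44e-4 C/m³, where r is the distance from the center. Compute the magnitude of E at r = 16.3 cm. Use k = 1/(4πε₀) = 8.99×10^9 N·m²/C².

|E| ≈ 3.64×10^5 N/C

By spherical symmetry E is radial; choose a Gaussian sphere of radius r = 16.3 cm (r < R).
Q_enc = ∫₀^r ρ(r')·4πr'² dr' = (4πρ₀/R) ∫₀^r r'^3 dr' = 4πρ₀ r^4/(4·R) = -1.075×10^-6 C.
Since E is radial and uniform over the Gaussian sphere, Φ = E·4πr² = Q_enc/ε₀.
E = k|Q_enc|/r² = (8.99×10^9)(1.075e-6)/(0.163)² = 3.64e5 N/C.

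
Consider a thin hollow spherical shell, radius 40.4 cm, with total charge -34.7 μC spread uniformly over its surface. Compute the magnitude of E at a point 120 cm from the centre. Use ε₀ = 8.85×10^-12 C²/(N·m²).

Use a concentric Gaussian sphere at r = 120 cm (r > 40.4 cm).
The entire shell is enclosed: Q_enc = -3.47e-5 C.
Gauss's law: E·4πr² = Q_enc/ε₀.
E = |Q_enc|/(4πε₀r²) = (3.47×10^-5)/(4π·8.85×10^-12·(1.2)²) = 2.17×10^5 N/C.

2.17e5 V/m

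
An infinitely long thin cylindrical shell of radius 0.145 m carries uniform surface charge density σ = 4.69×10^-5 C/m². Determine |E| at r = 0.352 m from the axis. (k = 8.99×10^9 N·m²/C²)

E ≈ 2.18×10^6 N/C

Coaxial Gaussian cylinder, radius r = 0.352 m, length L (r > 0.145 m).
The whole shell is enclosed: λ_enc = σ·2πR = (4.69e-5)·2π·(0.145) = 4.273×10^-5 C/m.
Applying ∮E·dA = Q_enc/ε₀ with the end caps contributing no flux:
E = 2k|λ_enc|/r = 2(8.99×10^9)(4.273×10^-5)/(0.352) = 2.18×10^6 N/C.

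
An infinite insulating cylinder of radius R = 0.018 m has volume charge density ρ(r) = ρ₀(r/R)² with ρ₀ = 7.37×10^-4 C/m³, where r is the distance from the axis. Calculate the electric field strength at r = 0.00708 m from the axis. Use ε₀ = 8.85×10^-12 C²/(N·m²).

E = 2.28e4 N/C

Coaxial Gaussian cylinder, radius r = 0.00708 m, length L (r < R).
λ_enc = ∫₀^r ρ(r')·2πr' dr' = (2πρ₀/R²)·r^4/4 = 8.978×10^-9 C/m.
Applying ∮E·dA = Q_enc/ε₀ with the end caps contributing no flux:
E = |λ_enc|/(2πε₀r) = (8.978×10^-9)/(2π·8.85×10^-12·0.00708) = 2.28e4 N/C.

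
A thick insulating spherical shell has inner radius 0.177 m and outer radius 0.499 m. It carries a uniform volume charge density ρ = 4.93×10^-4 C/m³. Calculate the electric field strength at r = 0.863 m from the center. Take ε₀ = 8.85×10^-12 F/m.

Take a concentric spherical Gaussian surface of radius r = 0.863 m (r > 0.499 m, enclosing the whole shell).
Q_enc = ρ·(4π/3)(b³ − a³) = (4.93×10^-4)·(4π/3)·((0.499)³ − (0.177)³) = 2.451×10^-4 C.
By Gauss's law, ∮E·dA = E·4πr² = Q_enc/ε₀.
E = |Q_enc|/(4πε₀r²) = (2.451×10^-4)/(4π·8.85×10^-12·(0.863)²) = 2.96×10^6 N/C.

|E| = 2.96e6 V/m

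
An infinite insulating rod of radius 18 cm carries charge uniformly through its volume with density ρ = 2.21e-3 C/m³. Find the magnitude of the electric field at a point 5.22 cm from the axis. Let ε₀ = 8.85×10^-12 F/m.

E = 6.52e6 N/C

By cylindrical symmetry E is radial; use a coaxial Gaussian cylinder of radius 5.22 cm and length L (r < R).
Charge inside radius r per length L is ρ·πr²·L, so λ_enc = ρπr² = 1.892×10^-5 C/m.
Applying ∮E·dA = Q_enc/ε₀ with the end caps contributing no flux:
E = |λ_enc|/(2πε₀r) = (1.892×10^-5)/(2π·8.85×10^-12·0.0522) = 6.52e6 N/C.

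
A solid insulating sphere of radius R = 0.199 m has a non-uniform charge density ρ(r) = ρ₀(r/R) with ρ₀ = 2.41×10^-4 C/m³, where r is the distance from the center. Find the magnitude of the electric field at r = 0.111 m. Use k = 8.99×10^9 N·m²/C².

E = 4.21×10^5 N/C

By spherical symmetry E is radial; choose a Gaussian sphere of radius r = 0.111 m (r < R).
Q_enc = ∫₀^r ρ(r')·4πr'² dr' = (4πρ₀/R) ∫₀^r r'^3 dr' = 4πρ₀ r^4/(4·R) = 5.776e-7 C.
Applying ∮E·dA = Q_enc/ε₀ with Φ = E(4πr²):
E = k|Q_enc|/r² = (8.99×10^9)(5.776×10^-7)/(0.111)² = 4.21e5 N/C.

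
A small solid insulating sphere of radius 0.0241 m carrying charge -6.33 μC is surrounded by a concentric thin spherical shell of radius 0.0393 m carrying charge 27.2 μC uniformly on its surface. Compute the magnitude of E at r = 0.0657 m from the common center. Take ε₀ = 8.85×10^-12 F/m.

4.35×10^7 V/m

Take a concentric spherical Gaussian surface of radius r = 0.0657 m (r > 0.0393 m, enclosing both).
Q_enc = (-6.33 μC) + (27.2 μC) = 2.087e-5 C.
By Gauss's law, ∮E·dA = E·4πr² = Q_enc/ε₀.
E = |Q_enc|/(4πε₀r²) = (2.087×10^-5)/(4π·8.85×10^-12·(0.0657)²) = 4.35e7 N/C.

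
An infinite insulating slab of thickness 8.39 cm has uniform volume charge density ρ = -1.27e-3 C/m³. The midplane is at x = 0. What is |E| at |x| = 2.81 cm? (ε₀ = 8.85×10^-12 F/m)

By symmetry E is perpendicular to the slab. A Gaussian pillbox from −2.81 cm to +2.81 cm (face area A) lies entirely within the slab.
Q_enc = ρ·(2x)·A and flux = 2EA, so 2EA = 2ρxA/ε₀ ⇒ E = |ρ|x/ε₀.
E = (1.27×10^-3)(0.0281)/(8.85×10^-12) = 4.03×10^6 N/C.

4.03×10^6 N/C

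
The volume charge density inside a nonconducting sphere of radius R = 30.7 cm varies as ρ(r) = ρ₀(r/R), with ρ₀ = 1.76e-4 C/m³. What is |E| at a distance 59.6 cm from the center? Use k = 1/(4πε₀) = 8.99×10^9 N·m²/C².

E = 4.05e5 N/C

By spherical symmetry E is radial; choose a Gaussian sphere of radius r = 59.6 cm (r > R, all charge enclosed).
Q_enc = 4π ∫₀^R ρ₀(r'/R)^1 r'² dr' = 4πρ₀R³/4 = 1.60e-5 C.
Gauss's law: E·4πr² = Q_enc/ε₀.
E = k|Q_enc|/r² = (8.99×10^9)(1.60e-5)/(0.596)² = 4.05e5 N/C.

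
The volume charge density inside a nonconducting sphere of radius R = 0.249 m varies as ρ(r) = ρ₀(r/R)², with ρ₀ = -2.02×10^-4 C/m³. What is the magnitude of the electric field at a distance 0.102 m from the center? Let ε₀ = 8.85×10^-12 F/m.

Symmetry ⇒ E = E(r) r̂. Gaussian sphere of radius r = 0.102 m (r < R).
Q_enc = ∫₀^r ρ(r')·4πr'² dr' = (4πρ₀/R²) ∫₀^r r'^4 dr' = 4πρ₀ r^5/(5·R²) = -9.041×10^-8 C.
Since E is radial and uniform over the Gaussian sphere, Φ = E·4πr² = Q_enc/ε₀.
E = |Q_enc|/(4πε₀r²) = (9.041e-8)/(4π·8.85×10^-12·(0.102)²) = 7.81e4 N/C.

E ≈ 7.81×10^4 N/C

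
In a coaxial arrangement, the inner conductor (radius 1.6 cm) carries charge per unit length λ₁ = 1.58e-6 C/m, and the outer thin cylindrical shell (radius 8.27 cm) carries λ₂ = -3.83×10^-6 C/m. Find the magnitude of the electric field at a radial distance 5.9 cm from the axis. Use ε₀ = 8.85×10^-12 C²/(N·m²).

E ≈ 4.82e5 N/C

Take a coaxial cylindrical Gaussian surface of radius r = 5.9 cm and length L (between the conductors, 1.6 cm < r < 8.27 cm).
Only the inner wire is enclosed; the outer shell contributes nothing inside itself. λ_enc = λ₁ = 1.58e-6 C/m.
By Gauss's law (flux through the curved wall only), E·2πrL = λ_enc L/ε₀.
E = |λ_enc|/(2πε₀r) = (1.58×10^-6)/(2π·8.85×10^-12·0.059) = 4.82e5 N/C.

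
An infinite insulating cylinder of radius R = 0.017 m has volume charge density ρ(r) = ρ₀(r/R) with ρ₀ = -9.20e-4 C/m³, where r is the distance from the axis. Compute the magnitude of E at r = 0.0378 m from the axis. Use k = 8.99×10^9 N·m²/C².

E ≈ 2.65e5 N/C

Take a coaxial cylindrical Gaussian surface of radius r = 0.0378 m and length L (r > R, full charge per length enclosed).
λ_enc = 2π ∫₀^R ρ₀(r'/R)^1 r' dr' = 2πρ₀R²/3 = -5.569e-7 C/m.
Since E is radial and uniform over the curved surface, Φ = E·2πrL = Q_enc/ε₀ = λ_enc L/ε₀.
E = 2k|λ_enc|/r = 2(8.99×10^9)(5.569e-7)/(0.0378) = 2.65×10^5 N/C.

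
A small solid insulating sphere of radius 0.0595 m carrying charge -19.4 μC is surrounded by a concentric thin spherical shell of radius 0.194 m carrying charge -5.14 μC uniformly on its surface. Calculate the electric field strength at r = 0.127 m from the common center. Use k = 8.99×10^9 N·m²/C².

By spherical symmetry E is radial; choose a Gaussian sphere of radius r = 0.127 m (between the bodies, 0.0595 m < r < 0.194 m).
The shell at 0.194 m lies outside the Gaussian surface, so Q_enc = -19.4 μC = -1.94e-5 C.
Applying ∮E·dA = Q_enc/ε₀ with Φ = E(4πr²):
E = k|Q_enc|/r² = (8.99×10^9)(1.94×10^-5)/(0.127)² = 1.08e7 N/C.

E ≈ 1.08×10^7 N/C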